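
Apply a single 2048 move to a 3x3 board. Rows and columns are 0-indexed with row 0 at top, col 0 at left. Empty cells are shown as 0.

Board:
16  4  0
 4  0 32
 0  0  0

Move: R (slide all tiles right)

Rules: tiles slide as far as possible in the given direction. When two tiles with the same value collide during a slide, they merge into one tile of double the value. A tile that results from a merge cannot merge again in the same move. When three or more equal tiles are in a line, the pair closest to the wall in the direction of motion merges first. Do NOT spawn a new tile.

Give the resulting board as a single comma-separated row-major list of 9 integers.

Answer: 0, 16, 4, 0, 4, 32, 0, 0, 0

Derivation:
Slide right:
row 0: [16, 4, 0] -> [0, 16, 4]
row 1: [4, 0, 32] -> [0, 4, 32]
row 2: [0, 0, 0] -> [0, 0, 0]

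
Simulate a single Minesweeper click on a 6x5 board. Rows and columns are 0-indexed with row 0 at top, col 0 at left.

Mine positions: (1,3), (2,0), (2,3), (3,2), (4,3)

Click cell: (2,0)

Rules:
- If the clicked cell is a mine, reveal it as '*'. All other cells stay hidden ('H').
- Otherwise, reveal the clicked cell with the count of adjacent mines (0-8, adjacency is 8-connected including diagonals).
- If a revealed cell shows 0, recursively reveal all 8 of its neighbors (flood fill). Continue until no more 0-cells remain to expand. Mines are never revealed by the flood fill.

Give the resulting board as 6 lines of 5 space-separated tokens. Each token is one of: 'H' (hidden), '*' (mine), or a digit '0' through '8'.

H H H H H
H H H H H
* H H H H
H H H H H
H H H H H
H H H H H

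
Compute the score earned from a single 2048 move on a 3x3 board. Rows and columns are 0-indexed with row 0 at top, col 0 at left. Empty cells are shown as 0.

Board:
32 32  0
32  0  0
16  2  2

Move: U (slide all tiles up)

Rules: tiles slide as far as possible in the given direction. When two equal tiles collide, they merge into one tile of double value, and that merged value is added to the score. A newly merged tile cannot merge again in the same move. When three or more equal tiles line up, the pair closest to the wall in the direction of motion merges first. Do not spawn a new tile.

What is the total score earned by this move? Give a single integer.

Answer: 64

Derivation:
Slide up:
col 0: [32, 32, 16] -> [64, 16, 0]  score +64 (running 64)
col 1: [32, 0, 2] -> [32, 2, 0]  score +0 (running 64)
col 2: [0, 0, 2] -> [2, 0, 0]  score +0 (running 64)
Board after move:
64 32  2
16  2  0
 0  0  0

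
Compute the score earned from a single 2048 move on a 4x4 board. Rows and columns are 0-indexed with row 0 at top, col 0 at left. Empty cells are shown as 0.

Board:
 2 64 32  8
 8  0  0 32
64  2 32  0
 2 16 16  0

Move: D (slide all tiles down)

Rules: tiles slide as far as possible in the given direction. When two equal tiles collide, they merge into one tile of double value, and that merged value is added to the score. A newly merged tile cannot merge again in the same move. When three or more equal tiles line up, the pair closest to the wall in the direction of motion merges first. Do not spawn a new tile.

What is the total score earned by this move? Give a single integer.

Slide down:
col 0: [2, 8, 64, 2] -> [2, 8, 64, 2]  score +0 (running 0)
col 1: [64, 0, 2, 16] -> [0, 64, 2, 16]  score +0 (running 0)
col 2: [32, 0, 32, 16] -> [0, 0, 64, 16]  score +64 (running 64)
col 3: [8, 32, 0, 0] -> [0, 0, 8, 32]  score +0 (running 64)
Board after move:
 2  0  0  0
 8 64  0  0
64  2 64  8
 2 16 16 32

Answer: 64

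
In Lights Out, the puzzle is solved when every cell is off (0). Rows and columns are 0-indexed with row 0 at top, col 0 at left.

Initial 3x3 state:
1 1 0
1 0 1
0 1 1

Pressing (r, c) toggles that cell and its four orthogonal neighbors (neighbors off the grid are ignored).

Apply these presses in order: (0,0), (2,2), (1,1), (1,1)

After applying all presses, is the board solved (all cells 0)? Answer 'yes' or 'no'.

After press 1 at (0,0):
0 0 0
0 0 1
0 1 1

After press 2 at (2,2):
0 0 0
0 0 0
0 0 0

After press 3 at (1,1):
0 1 0
1 1 1
0 1 0

After press 4 at (1,1):
0 0 0
0 0 0
0 0 0

Lights still on: 0

Answer: yes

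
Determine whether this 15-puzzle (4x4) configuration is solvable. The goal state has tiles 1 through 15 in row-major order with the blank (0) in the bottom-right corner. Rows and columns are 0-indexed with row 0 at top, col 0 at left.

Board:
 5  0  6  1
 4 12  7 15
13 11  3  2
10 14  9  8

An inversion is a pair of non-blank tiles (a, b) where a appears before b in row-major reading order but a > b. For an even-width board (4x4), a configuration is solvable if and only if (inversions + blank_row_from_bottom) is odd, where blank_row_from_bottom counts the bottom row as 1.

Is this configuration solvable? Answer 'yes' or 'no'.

Answer: no

Derivation:
Inversions: 44
Blank is in row 0 (0-indexed from top), which is row 4 counting from the bottom (bottom = 1).
44 + 4 = 48, which is even, so the puzzle is not solvable.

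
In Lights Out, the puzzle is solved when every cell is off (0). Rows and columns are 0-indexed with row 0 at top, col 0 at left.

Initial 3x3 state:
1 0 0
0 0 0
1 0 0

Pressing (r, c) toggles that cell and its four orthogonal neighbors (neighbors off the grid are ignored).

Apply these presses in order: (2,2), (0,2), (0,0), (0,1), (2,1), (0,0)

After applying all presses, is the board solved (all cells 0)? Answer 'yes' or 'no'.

After press 1 at (2,2):
1 0 0
0 0 1
1 1 1

After press 2 at (0,2):
1 1 1
0 0 0
1 1 1

After press 3 at (0,0):
0 0 1
1 0 0
1 1 1

After press 4 at (0,1):
1 1 0
1 1 0
1 1 1

After press 5 at (2,1):
1 1 0
1 0 0
0 0 0

After press 6 at (0,0):
0 0 0
0 0 0
0 0 0

Lights still on: 0

Answer: yes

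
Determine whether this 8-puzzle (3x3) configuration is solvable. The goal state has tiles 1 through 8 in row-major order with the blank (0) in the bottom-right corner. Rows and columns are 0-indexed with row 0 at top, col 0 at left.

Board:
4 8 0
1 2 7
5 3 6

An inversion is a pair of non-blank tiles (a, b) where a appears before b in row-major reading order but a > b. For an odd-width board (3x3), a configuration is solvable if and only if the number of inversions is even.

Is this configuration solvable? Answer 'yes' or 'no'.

Answer: no

Derivation:
Inversions (pairs i<j in row-major order where tile[i] > tile[j] > 0): 13
13 is odd, so the puzzle is not solvable.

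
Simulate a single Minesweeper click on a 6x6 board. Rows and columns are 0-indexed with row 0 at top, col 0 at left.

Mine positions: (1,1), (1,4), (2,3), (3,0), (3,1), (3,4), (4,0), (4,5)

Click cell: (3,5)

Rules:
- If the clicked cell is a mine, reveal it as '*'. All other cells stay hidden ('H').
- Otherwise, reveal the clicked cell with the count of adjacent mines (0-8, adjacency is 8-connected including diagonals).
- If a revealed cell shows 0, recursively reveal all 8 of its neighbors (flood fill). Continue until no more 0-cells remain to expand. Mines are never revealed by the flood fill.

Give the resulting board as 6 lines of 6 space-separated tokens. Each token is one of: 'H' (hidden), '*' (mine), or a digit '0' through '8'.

H H H H H H
H H H H H H
H H H H H H
H H H H H 2
H H H H H H
H H H H H H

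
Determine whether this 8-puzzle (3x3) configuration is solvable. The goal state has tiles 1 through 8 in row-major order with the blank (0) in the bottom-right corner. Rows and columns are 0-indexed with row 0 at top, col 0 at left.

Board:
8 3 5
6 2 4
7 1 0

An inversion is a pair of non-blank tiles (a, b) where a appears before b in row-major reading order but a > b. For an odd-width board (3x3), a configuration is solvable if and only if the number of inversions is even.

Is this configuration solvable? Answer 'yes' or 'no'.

Inversions (pairs i<j in row-major order where tile[i] > tile[j] > 0): 18
18 is even, so the puzzle is solvable.

Answer: yes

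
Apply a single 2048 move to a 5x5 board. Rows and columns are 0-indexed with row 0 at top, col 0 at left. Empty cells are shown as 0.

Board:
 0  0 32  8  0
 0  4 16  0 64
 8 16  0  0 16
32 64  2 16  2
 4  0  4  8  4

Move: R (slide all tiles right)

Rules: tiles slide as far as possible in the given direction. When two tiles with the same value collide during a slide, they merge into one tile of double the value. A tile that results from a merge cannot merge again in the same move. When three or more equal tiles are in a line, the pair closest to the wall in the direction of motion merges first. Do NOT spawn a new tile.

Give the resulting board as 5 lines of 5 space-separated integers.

Slide right:
row 0: [0, 0, 32, 8, 0] -> [0, 0, 0, 32, 8]
row 1: [0, 4, 16, 0, 64] -> [0, 0, 4, 16, 64]
row 2: [8, 16, 0, 0, 16] -> [0, 0, 0, 8, 32]
row 3: [32, 64, 2, 16, 2] -> [32, 64, 2, 16, 2]
row 4: [4, 0, 4, 8, 4] -> [0, 0, 8, 8, 4]

Answer:  0  0  0 32  8
 0  0  4 16 64
 0  0  0  8 32
32 64  2 16  2
 0  0  8  8  4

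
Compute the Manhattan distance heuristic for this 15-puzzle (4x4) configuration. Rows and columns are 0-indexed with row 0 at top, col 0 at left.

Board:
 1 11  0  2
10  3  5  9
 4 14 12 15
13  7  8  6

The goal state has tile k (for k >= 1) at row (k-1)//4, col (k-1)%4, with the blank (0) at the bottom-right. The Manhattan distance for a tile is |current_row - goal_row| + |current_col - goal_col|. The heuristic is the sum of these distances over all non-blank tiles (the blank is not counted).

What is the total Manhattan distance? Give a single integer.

Tile 1: at (0,0), goal (0,0), distance |0-0|+|0-0| = 0
Tile 11: at (0,1), goal (2,2), distance |0-2|+|1-2| = 3
Tile 2: at (0,3), goal (0,1), distance |0-0|+|3-1| = 2
Tile 10: at (1,0), goal (2,1), distance |1-2|+|0-1| = 2
Tile 3: at (1,1), goal (0,2), distance |1-0|+|1-2| = 2
Tile 5: at (1,2), goal (1,0), distance |1-1|+|2-0| = 2
Tile 9: at (1,3), goal (2,0), distance |1-2|+|3-0| = 4
Tile 4: at (2,0), goal (0,3), distance |2-0|+|0-3| = 5
Tile 14: at (2,1), goal (3,1), distance |2-3|+|1-1| = 1
Tile 12: at (2,2), goal (2,3), distance |2-2|+|2-3| = 1
Tile 15: at (2,3), goal (3,2), distance |2-3|+|3-2| = 2
Tile 13: at (3,0), goal (3,0), distance |3-3|+|0-0| = 0
Tile 7: at (3,1), goal (1,2), distance |3-1|+|1-2| = 3
Tile 8: at (3,2), goal (1,3), distance |3-1|+|2-3| = 3
Tile 6: at (3,3), goal (1,1), distance |3-1|+|3-1| = 4
Sum: 0 + 3 + 2 + 2 + 2 + 2 + 4 + 5 + 1 + 1 + 2 + 0 + 3 + 3 + 4 = 34

Answer: 34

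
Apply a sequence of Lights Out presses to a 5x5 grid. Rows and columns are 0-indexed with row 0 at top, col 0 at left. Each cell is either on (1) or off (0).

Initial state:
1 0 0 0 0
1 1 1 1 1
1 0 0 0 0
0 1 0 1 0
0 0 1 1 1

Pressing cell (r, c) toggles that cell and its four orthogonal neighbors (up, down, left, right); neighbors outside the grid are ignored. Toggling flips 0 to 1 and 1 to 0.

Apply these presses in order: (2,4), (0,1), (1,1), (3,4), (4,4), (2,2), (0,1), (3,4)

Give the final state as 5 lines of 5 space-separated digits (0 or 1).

After press 1 at (2,4):
1 0 0 0 0
1 1 1 1 0
1 0 0 1 1
0 1 0 1 1
0 0 1 1 1

After press 2 at (0,1):
0 1 1 0 0
1 0 1 1 0
1 0 0 1 1
0 1 0 1 1
0 0 1 1 1

After press 3 at (1,1):
0 0 1 0 0
0 1 0 1 0
1 1 0 1 1
0 1 0 1 1
0 0 1 1 1

After press 4 at (3,4):
0 0 1 0 0
0 1 0 1 0
1 1 0 1 0
0 1 0 0 0
0 0 1 1 0

After press 5 at (4,4):
0 0 1 0 0
0 1 0 1 0
1 1 0 1 0
0 1 0 0 1
0 0 1 0 1

After press 6 at (2,2):
0 0 1 0 0
0 1 1 1 0
1 0 1 0 0
0 1 1 0 1
0 0 1 0 1

After press 7 at (0,1):
1 1 0 0 0
0 0 1 1 0
1 0 1 0 0
0 1 1 0 1
0 0 1 0 1

After press 8 at (3,4):
1 1 0 0 0
0 0 1 1 0
1 0 1 0 1
0 1 1 1 0
0 0 1 0 0

Answer: 1 1 0 0 0
0 0 1 1 0
1 0 1 0 1
0 1 1 1 0
0 0 1 0 0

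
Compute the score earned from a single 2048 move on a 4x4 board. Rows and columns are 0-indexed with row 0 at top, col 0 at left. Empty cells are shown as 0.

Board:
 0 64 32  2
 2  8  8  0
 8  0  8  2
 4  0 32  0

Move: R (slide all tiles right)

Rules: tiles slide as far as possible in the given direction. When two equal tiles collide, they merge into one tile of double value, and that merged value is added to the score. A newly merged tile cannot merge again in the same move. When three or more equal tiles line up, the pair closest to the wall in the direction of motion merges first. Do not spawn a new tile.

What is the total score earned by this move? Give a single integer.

Answer: 32

Derivation:
Slide right:
row 0: [0, 64, 32, 2] -> [0, 64, 32, 2]  score +0 (running 0)
row 1: [2, 8, 8, 0] -> [0, 0, 2, 16]  score +16 (running 16)
row 2: [8, 0, 8, 2] -> [0, 0, 16, 2]  score +16 (running 32)
row 3: [4, 0, 32, 0] -> [0, 0, 4, 32]  score +0 (running 32)
Board after move:
 0 64 32  2
 0  0  2 16
 0  0 16  2
 0  0  4 32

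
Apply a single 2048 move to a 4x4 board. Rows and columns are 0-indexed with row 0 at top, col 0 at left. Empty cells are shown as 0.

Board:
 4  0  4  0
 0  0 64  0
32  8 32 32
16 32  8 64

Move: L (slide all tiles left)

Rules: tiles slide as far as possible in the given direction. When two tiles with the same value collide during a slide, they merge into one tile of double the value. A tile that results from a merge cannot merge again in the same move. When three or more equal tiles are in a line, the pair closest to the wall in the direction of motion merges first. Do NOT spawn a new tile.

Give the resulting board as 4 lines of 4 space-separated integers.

Answer:  8  0  0  0
64  0  0  0
32  8 64  0
16 32  8 64

Derivation:
Slide left:
row 0: [4, 0, 4, 0] -> [8, 0, 0, 0]
row 1: [0, 0, 64, 0] -> [64, 0, 0, 0]
row 2: [32, 8, 32, 32] -> [32, 8, 64, 0]
row 3: [16, 32, 8, 64] -> [16, 32, 8, 64]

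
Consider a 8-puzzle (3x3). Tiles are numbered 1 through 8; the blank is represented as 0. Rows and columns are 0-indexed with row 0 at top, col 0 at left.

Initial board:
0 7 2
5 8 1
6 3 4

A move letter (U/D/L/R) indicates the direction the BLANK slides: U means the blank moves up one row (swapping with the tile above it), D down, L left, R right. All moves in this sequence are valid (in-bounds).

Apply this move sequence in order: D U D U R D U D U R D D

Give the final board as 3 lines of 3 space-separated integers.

After move 1 (D):
5 7 2
0 8 1
6 3 4

After move 2 (U):
0 7 2
5 8 1
6 3 4

After move 3 (D):
5 7 2
0 8 1
6 3 4

After move 4 (U):
0 7 2
5 8 1
6 3 4

After move 5 (R):
7 0 2
5 8 1
6 3 4

After move 6 (D):
7 8 2
5 0 1
6 3 4

After move 7 (U):
7 0 2
5 8 1
6 3 4

After move 8 (D):
7 8 2
5 0 1
6 3 4

After move 9 (U):
7 0 2
5 8 1
6 3 4

After move 10 (R):
7 2 0
5 8 1
6 3 4

After move 11 (D):
7 2 1
5 8 0
6 3 4

After move 12 (D):
7 2 1
5 8 4
6 3 0

Answer: 7 2 1
5 8 4
6 3 0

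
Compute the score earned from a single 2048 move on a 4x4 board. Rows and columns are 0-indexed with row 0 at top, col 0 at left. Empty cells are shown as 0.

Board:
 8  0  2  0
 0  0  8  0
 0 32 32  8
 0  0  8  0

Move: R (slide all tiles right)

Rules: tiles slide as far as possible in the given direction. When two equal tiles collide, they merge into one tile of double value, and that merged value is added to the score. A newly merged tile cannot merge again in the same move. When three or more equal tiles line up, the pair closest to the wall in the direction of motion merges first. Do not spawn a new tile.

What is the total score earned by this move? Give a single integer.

Answer: 64

Derivation:
Slide right:
row 0: [8, 0, 2, 0] -> [0, 0, 8, 2]  score +0 (running 0)
row 1: [0, 0, 8, 0] -> [0, 0, 0, 8]  score +0 (running 0)
row 2: [0, 32, 32, 8] -> [0, 0, 64, 8]  score +64 (running 64)
row 3: [0, 0, 8, 0] -> [0, 0, 0, 8]  score +0 (running 64)
Board after move:
 0  0  8  2
 0  0  0  8
 0  0 64  8
 0  0  0  8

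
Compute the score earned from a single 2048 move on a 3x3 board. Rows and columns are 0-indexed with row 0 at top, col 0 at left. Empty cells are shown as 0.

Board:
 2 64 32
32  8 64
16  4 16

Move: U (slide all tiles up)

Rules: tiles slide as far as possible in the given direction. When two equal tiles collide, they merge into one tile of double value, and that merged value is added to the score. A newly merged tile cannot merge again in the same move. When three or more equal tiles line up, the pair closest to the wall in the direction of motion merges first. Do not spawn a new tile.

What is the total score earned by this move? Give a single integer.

Answer: 0

Derivation:
Slide up:
col 0: [2, 32, 16] -> [2, 32, 16]  score +0 (running 0)
col 1: [64, 8, 4] -> [64, 8, 4]  score +0 (running 0)
col 2: [32, 64, 16] -> [32, 64, 16]  score +0 (running 0)
Board after move:
 2 64 32
32  8 64
16  4 16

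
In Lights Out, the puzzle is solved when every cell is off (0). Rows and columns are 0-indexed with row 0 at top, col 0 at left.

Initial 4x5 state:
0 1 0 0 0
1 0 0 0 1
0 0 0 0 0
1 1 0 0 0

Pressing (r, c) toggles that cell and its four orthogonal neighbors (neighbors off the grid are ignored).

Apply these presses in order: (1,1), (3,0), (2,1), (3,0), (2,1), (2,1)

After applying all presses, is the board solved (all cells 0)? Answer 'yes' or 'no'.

Answer: no

Derivation:
After press 1 at (1,1):
0 0 0 0 0
0 1 1 0 1
0 1 0 0 0
1 1 0 0 0

After press 2 at (3,0):
0 0 0 0 0
0 1 1 0 1
1 1 0 0 0
0 0 0 0 0

After press 3 at (2,1):
0 0 0 0 0
0 0 1 0 1
0 0 1 0 0
0 1 0 0 0

After press 4 at (3,0):
0 0 0 0 0
0 0 1 0 1
1 0 1 0 0
1 0 0 0 0

After press 5 at (2,1):
0 0 0 0 0
0 1 1 0 1
0 1 0 0 0
1 1 0 0 0

After press 6 at (2,1):
0 0 0 0 0
0 0 1 0 1
1 0 1 0 0
1 0 0 0 0

Lights still on: 5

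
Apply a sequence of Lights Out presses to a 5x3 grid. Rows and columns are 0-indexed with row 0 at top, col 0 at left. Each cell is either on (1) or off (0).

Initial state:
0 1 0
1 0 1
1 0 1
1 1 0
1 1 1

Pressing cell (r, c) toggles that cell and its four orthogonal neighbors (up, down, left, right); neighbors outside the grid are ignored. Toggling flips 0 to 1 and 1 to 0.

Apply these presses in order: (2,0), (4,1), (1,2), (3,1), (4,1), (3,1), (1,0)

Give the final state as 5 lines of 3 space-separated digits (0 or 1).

After press 1 at (2,0):
0 1 0
0 0 1
0 1 1
0 1 0
1 1 1

After press 2 at (4,1):
0 1 0
0 0 1
0 1 1
0 0 0
0 0 0

After press 3 at (1,2):
0 1 1
0 1 0
0 1 0
0 0 0
0 0 0

After press 4 at (3,1):
0 1 1
0 1 0
0 0 0
1 1 1
0 1 0

After press 5 at (4,1):
0 1 1
0 1 0
0 0 0
1 0 1
1 0 1

After press 6 at (3,1):
0 1 1
0 1 0
0 1 0
0 1 0
1 1 1

After press 7 at (1,0):
1 1 1
1 0 0
1 1 0
0 1 0
1 1 1

Answer: 1 1 1
1 0 0
1 1 0
0 1 0
1 1 1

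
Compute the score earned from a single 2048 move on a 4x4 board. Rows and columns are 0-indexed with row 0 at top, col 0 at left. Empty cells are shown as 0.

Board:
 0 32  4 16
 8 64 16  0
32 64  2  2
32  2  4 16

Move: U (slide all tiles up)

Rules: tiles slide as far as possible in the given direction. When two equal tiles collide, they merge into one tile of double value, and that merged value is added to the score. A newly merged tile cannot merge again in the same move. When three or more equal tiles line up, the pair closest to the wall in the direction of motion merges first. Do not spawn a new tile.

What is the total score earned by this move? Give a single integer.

Answer: 192

Derivation:
Slide up:
col 0: [0, 8, 32, 32] -> [8, 64, 0, 0]  score +64 (running 64)
col 1: [32, 64, 64, 2] -> [32, 128, 2, 0]  score +128 (running 192)
col 2: [4, 16, 2, 4] -> [4, 16, 2, 4]  score +0 (running 192)
col 3: [16, 0, 2, 16] -> [16, 2, 16, 0]  score +0 (running 192)
Board after move:
  8  32   4  16
 64 128  16   2
  0   2   2  16
  0   0   4   0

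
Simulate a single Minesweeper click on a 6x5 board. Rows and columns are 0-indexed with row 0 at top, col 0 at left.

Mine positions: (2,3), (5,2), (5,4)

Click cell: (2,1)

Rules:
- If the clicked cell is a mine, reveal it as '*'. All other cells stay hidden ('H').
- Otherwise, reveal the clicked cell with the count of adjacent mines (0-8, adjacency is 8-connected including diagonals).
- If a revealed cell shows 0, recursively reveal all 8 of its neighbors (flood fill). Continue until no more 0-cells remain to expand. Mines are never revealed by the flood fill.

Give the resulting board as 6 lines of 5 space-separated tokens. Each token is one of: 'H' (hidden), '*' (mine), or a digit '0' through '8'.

0 0 0 0 0
0 0 1 1 1
0 0 1 H H
0 0 1 H H
0 1 1 H H
0 1 H H H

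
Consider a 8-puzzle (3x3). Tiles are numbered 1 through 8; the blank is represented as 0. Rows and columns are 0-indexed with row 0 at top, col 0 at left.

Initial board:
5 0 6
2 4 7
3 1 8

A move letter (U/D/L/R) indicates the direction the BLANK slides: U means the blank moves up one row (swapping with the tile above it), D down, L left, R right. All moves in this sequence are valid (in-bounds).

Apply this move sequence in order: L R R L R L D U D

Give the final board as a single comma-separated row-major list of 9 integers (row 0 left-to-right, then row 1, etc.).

After move 1 (L):
0 5 6
2 4 7
3 1 8

After move 2 (R):
5 0 6
2 4 7
3 1 8

After move 3 (R):
5 6 0
2 4 7
3 1 8

After move 4 (L):
5 0 6
2 4 7
3 1 8

After move 5 (R):
5 6 0
2 4 7
3 1 8

After move 6 (L):
5 0 6
2 4 7
3 1 8

After move 7 (D):
5 4 6
2 0 7
3 1 8

After move 8 (U):
5 0 6
2 4 7
3 1 8

After move 9 (D):
5 4 6
2 0 7
3 1 8

Answer: 5, 4, 6, 2, 0, 7, 3, 1, 8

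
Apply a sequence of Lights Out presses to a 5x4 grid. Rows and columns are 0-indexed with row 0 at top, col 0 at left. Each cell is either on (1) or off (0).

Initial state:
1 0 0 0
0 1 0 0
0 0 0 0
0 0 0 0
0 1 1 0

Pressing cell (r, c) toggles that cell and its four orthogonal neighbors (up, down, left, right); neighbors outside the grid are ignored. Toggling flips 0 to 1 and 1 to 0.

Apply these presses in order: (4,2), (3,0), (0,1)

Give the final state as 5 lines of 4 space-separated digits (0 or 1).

Answer: 0 1 1 0
0 0 0 0
1 0 0 0
1 1 1 0
1 0 0 1

Derivation:
After press 1 at (4,2):
1 0 0 0
0 1 0 0
0 0 0 0
0 0 1 0
0 0 0 1

After press 2 at (3,0):
1 0 0 0
0 1 0 0
1 0 0 0
1 1 1 0
1 0 0 1

After press 3 at (0,1):
0 1 1 0
0 0 0 0
1 0 0 0
1 1 1 0
1 0 0 1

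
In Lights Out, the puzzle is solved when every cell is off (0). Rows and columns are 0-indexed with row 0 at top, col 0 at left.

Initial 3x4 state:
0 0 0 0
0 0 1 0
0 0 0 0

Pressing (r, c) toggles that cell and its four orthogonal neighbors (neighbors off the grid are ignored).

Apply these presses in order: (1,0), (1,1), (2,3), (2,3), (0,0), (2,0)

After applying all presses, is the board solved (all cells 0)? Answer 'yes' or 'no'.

After press 1 at (1,0):
1 0 0 0
1 1 1 0
1 0 0 0

After press 2 at (1,1):
1 1 0 0
0 0 0 0
1 1 0 0

After press 3 at (2,3):
1 1 0 0
0 0 0 1
1 1 1 1

After press 4 at (2,3):
1 1 0 0
0 0 0 0
1 1 0 0

After press 5 at (0,0):
0 0 0 0
1 0 0 0
1 1 0 0

After press 6 at (2,0):
0 0 0 0
0 0 0 0
0 0 0 0

Lights still on: 0

Answer: yes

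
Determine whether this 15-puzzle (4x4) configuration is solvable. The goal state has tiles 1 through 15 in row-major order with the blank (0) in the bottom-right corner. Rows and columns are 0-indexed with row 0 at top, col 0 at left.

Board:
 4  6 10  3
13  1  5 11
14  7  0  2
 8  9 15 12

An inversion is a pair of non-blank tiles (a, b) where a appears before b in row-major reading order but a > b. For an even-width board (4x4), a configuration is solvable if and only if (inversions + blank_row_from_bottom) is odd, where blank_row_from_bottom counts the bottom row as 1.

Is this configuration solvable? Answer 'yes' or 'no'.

Answer: no

Derivation:
Inversions: 36
Blank is in row 2 (0-indexed from top), which is row 2 counting from the bottom (bottom = 1).
36 + 2 = 38, which is even, so the puzzle is not solvable.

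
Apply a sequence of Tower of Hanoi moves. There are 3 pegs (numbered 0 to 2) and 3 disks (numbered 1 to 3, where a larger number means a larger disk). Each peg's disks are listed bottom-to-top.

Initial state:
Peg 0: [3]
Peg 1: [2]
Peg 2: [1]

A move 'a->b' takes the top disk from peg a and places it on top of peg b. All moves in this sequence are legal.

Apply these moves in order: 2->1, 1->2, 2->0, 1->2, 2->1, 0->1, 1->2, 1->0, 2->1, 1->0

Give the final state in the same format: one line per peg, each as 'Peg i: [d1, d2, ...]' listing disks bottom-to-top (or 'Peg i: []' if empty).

After move 1 (2->1):
Peg 0: [3]
Peg 1: [2, 1]
Peg 2: []

After move 2 (1->2):
Peg 0: [3]
Peg 1: [2]
Peg 2: [1]

After move 3 (2->0):
Peg 0: [3, 1]
Peg 1: [2]
Peg 2: []

After move 4 (1->2):
Peg 0: [3, 1]
Peg 1: []
Peg 2: [2]

After move 5 (2->1):
Peg 0: [3, 1]
Peg 1: [2]
Peg 2: []

After move 6 (0->1):
Peg 0: [3]
Peg 1: [2, 1]
Peg 2: []

After move 7 (1->2):
Peg 0: [3]
Peg 1: [2]
Peg 2: [1]

After move 8 (1->0):
Peg 0: [3, 2]
Peg 1: []
Peg 2: [1]

After move 9 (2->1):
Peg 0: [3, 2]
Peg 1: [1]
Peg 2: []

After move 10 (1->0):
Peg 0: [3, 2, 1]
Peg 1: []
Peg 2: []

Answer: Peg 0: [3, 2, 1]
Peg 1: []
Peg 2: []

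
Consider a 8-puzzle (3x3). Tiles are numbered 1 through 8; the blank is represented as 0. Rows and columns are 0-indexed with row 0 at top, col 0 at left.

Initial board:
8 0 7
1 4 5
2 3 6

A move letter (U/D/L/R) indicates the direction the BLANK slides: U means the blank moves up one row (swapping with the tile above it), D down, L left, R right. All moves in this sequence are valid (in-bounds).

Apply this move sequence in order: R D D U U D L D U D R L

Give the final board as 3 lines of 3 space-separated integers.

Answer: 8 7 5
1 3 4
2 0 6

Derivation:
After move 1 (R):
8 7 0
1 4 5
2 3 6

After move 2 (D):
8 7 5
1 4 0
2 3 6

After move 3 (D):
8 7 5
1 4 6
2 3 0

After move 4 (U):
8 7 5
1 4 0
2 3 6

After move 5 (U):
8 7 0
1 4 5
2 3 6

After move 6 (D):
8 7 5
1 4 0
2 3 6

After move 7 (L):
8 7 5
1 0 4
2 3 6

After move 8 (D):
8 7 5
1 3 4
2 0 6

After move 9 (U):
8 7 5
1 0 4
2 3 6

After move 10 (D):
8 7 5
1 3 4
2 0 6

After move 11 (R):
8 7 5
1 3 4
2 6 0

After move 12 (L):
8 7 5
1 3 4
2 0 6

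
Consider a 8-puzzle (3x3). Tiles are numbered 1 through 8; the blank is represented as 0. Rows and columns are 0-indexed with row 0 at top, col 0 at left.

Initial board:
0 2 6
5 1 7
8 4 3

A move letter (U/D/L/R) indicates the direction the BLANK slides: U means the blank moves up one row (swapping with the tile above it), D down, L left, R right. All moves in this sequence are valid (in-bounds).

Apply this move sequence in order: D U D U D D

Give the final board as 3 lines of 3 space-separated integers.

After move 1 (D):
5 2 6
0 1 7
8 4 3

After move 2 (U):
0 2 6
5 1 7
8 4 3

After move 3 (D):
5 2 6
0 1 7
8 4 3

After move 4 (U):
0 2 6
5 1 7
8 4 3

After move 5 (D):
5 2 6
0 1 7
8 4 3

After move 6 (D):
5 2 6
8 1 7
0 4 3

Answer: 5 2 6
8 1 7
0 4 3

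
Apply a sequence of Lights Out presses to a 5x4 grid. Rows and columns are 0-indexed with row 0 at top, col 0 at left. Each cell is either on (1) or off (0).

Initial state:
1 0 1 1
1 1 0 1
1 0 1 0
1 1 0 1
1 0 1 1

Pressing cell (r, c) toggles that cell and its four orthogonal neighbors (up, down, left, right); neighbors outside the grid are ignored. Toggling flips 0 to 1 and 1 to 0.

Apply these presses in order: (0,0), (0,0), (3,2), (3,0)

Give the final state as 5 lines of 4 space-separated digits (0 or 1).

After press 1 at (0,0):
0 1 1 1
0 1 0 1
1 0 1 0
1 1 0 1
1 0 1 1

After press 2 at (0,0):
1 0 1 1
1 1 0 1
1 0 1 0
1 1 0 1
1 0 1 1

After press 3 at (3,2):
1 0 1 1
1 1 0 1
1 0 0 0
1 0 1 0
1 0 0 1

After press 4 at (3,0):
1 0 1 1
1 1 0 1
0 0 0 0
0 1 1 0
0 0 0 1

Answer: 1 0 1 1
1 1 0 1
0 0 0 0
0 1 1 0
0 0 0 1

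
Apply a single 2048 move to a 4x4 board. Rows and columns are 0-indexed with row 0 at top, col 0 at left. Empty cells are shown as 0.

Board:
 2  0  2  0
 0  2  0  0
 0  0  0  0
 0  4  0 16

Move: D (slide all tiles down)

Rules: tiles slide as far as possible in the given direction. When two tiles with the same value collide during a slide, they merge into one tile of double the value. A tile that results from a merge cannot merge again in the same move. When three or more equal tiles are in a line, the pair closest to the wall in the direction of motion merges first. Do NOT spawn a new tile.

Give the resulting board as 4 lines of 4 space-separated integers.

Slide down:
col 0: [2, 0, 0, 0] -> [0, 0, 0, 2]
col 1: [0, 2, 0, 4] -> [0, 0, 2, 4]
col 2: [2, 0, 0, 0] -> [0, 0, 0, 2]
col 3: [0, 0, 0, 16] -> [0, 0, 0, 16]

Answer:  0  0  0  0
 0  0  0  0
 0  2  0  0
 2  4  2 16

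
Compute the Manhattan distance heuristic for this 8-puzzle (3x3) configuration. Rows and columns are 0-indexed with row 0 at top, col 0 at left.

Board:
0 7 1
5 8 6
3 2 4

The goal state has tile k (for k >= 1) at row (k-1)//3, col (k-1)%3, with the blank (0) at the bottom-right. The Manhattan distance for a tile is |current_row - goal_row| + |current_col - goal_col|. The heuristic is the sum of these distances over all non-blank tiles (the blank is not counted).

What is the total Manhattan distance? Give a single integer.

Answer: 16

Derivation:
Tile 7: at (0,1), goal (2,0), distance |0-2|+|1-0| = 3
Tile 1: at (0,2), goal (0,0), distance |0-0|+|2-0| = 2
Tile 5: at (1,0), goal (1,1), distance |1-1|+|0-1| = 1
Tile 8: at (1,1), goal (2,1), distance |1-2|+|1-1| = 1
Tile 6: at (1,2), goal (1,2), distance |1-1|+|2-2| = 0
Tile 3: at (2,0), goal (0,2), distance |2-0|+|0-2| = 4
Tile 2: at (2,1), goal (0,1), distance |2-0|+|1-1| = 2
Tile 4: at (2,2), goal (1,0), distance |2-1|+|2-0| = 3
Sum: 3 + 2 + 1 + 1 + 0 + 4 + 2 + 3 = 16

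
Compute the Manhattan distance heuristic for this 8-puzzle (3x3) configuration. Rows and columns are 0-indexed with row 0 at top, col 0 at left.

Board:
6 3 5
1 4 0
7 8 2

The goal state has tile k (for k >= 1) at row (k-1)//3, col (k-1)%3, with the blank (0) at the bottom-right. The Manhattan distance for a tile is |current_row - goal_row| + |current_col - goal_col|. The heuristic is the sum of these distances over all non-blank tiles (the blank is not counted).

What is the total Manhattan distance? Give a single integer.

Answer: 11

Derivation:
Tile 6: at (0,0), goal (1,2), distance |0-1|+|0-2| = 3
Tile 3: at (0,1), goal (0,2), distance |0-0|+|1-2| = 1
Tile 5: at (0,2), goal (1,1), distance |0-1|+|2-1| = 2
Tile 1: at (1,0), goal (0,0), distance |1-0|+|0-0| = 1
Tile 4: at (1,1), goal (1,0), distance |1-1|+|1-0| = 1
Tile 7: at (2,0), goal (2,0), distance |2-2|+|0-0| = 0
Tile 8: at (2,1), goal (2,1), distance |2-2|+|1-1| = 0
Tile 2: at (2,2), goal (0,1), distance |2-0|+|2-1| = 3
Sum: 3 + 1 + 2 + 1 + 1 + 0 + 0 + 3 = 11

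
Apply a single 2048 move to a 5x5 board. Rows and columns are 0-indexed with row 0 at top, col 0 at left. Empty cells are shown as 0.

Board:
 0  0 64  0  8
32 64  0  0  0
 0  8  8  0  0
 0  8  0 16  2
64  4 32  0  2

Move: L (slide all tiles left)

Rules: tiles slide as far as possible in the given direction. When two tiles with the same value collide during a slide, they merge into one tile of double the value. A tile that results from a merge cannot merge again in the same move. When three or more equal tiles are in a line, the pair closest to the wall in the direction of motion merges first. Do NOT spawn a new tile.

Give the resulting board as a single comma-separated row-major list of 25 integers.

Answer: 64, 8, 0, 0, 0, 32, 64, 0, 0, 0, 16, 0, 0, 0, 0, 8, 16, 2, 0, 0, 64, 4, 32, 2, 0

Derivation:
Slide left:
row 0: [0, 0, 64, 0, 8] -> [64, 8, 0, 0, 0]
row 1: [32, 64, 0, 0, 0] -> [32, 64, 0, 0, 0]
row 2: [0, 8, 8, 0, 0] -> [16, 0, 0, 0, 0]
row 3: [0, 8, 0, 16, 2] -> [8, 16, 2, 0, 0]
row 4: [64, 4, 32, 0, 2] -> [64, 4, 32, 2, 0]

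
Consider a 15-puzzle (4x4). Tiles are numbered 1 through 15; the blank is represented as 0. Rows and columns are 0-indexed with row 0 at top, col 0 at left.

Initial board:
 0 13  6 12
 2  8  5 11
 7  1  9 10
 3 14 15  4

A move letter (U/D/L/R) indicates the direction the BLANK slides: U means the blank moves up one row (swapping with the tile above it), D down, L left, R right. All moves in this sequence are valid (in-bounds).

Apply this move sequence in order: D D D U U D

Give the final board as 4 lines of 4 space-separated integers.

Answer:  2 13  6 12
 7  8  5 11
 0  1  9 10
 3 14 15  4

Derivation:
After move 1 (D):
 2 13  6 12
 0  8  5 11
 7  1  9 10
 3 14 15  4

After move 2 (D):
 2 13  6 12
 7  8  5 11
 0  1  9 10
 3 14 15  4

After move 3 (D):
 2 13  6 12
 7  8  5 11
 3  1  9 10
 0 14 15  4

After move 4 (U):
 2 13  6 12
 7  8  5 11
 0  1  9 10
 3 14 15  4

After move 5 (U):
 2 13  6 12
 0  8  5 11
 7  1  9 10
 3 14 15  4

After move 6 (D):
 2 13  6 12
 7  8  5 11
 0  1  9 10
 3 14 15  4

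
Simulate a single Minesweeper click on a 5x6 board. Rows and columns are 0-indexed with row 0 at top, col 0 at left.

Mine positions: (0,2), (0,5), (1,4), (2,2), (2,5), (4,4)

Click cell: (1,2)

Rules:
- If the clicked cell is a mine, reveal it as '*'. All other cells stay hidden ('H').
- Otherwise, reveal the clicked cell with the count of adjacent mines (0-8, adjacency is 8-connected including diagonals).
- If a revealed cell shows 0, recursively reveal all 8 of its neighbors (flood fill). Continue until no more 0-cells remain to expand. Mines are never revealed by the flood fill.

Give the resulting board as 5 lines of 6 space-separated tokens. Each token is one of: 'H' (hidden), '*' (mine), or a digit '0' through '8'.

H H H H H H
H H 2 H H H
H H H H H H
H H H H H H
H H H H H H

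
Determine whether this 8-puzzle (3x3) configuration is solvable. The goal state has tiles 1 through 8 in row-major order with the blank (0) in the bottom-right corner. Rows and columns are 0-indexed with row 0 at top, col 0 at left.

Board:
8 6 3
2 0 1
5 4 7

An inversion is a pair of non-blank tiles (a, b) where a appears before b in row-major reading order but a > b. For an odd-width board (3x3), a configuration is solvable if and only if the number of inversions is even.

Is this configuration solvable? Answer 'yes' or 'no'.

Answer: yes

Derivation:
Inversions (pairs i<j in row-major order where tile[i] > tile[j] > 0): 16
16 is even, so the puzzle is solvable.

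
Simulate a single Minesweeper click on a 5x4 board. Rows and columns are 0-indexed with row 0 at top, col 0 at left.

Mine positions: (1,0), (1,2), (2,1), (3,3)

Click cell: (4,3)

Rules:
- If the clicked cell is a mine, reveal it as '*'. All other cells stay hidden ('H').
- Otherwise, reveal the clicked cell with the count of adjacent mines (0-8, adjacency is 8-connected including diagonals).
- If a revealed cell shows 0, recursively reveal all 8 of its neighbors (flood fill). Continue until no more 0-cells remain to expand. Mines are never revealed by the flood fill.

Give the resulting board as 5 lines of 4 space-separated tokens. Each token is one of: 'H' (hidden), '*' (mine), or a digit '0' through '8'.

H H H H
H H H H
H H H H
H H H H
H H H 1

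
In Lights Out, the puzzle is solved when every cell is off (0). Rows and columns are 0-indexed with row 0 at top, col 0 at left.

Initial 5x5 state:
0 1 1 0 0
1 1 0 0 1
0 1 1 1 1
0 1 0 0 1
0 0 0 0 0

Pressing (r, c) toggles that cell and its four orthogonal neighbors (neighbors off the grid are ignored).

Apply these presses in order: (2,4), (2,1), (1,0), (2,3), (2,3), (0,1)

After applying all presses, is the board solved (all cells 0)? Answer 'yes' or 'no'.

After press 1 at (2,4):
0 1 1 0 0
1 1 0 0 0
0 1 1 0 0
0 1 0 0 0
0 0 0 0 0

After press 2 at (2,1):
0 1 1 0 0
1 0 0 0 0
1 0 0 0 0
0 0 0 0 0
0 0 0 0 0

After press 3 at (1,0):
1 1 1 0 0
0 1 0 0 0
0 0 0 0 0
0 0 0 0 0
0 0 0 0 0

After press 4 at (2,3):
1 1 1 0 0
0 1 0 1 0
0 0 1 1 1
0 0 0 1 0
0 0 0 0 0

After press 5 at (2,3):
1 1 1 0 0
0 1 0 0 0
0 0 0 0 0
0 0 0 0 0
0 0 0 0 0

After press 6 at (0,1):
0 0 0 0 0
0 0 0 0 0
0 0 0 0 0
0 0 0 0 0
0 0 0 0 0

Lights still on: 0

Answer: yes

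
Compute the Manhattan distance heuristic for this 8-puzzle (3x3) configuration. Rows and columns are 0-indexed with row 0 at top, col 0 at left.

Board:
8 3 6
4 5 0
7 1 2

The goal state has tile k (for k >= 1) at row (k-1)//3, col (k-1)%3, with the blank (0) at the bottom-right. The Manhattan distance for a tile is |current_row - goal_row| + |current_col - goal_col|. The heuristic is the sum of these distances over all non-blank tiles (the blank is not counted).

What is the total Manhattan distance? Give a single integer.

Tile 8: at (0,0), goal (2,1), distance |0-2|+|0-1| = 3
Tile 3: at (0,1), goal (0,2), distance |0-0|+|1-2| = 1
Tile 6: at (0,2), goal (1,2), distance |0-1|+|2-2| = 1
Tile 4: at (1,0), goal (1,0), distance |1-1|+|0-0| = 0
Tile 5: at (1,1), goal (1,1), distance |1-1|+|1-1| = 0
Tile 7: at (2,0), goal (2,0), distance |2-2|+|0-0| = 0
Tile 1: at (2,1), goal (0,0), distance |2-0|+|1-0| = 3
Tile 2: at (2,2), goal (0,1), distance |2-0|+|2-1| = 3
Sum: 3 + 1 + 1 + 0 + 0 + 0 + 3 + 3 = 11

Answer: 11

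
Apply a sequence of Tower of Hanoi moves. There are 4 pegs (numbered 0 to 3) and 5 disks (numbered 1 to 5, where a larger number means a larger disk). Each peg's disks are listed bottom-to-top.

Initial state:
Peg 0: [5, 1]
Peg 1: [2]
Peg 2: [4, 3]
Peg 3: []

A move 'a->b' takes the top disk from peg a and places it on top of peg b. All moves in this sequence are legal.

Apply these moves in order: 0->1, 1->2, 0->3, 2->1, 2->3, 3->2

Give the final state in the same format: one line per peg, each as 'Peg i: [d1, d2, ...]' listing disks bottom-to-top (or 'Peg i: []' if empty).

Answer: Peg 0: []
Peg 1: [2, 1]
Peg 2: [4, 3]
Peg 3: [5]

Derivation:
After move 1 (0->1):
Peg 0: [5]
Peg 1: [2, 1]
Peg 2: [4, 3]
Peg 3: []

After move 2 (1->2):
Peg 0: [5]
Peg 1: [2]
Peg 2: [4, 3, 1]
Peg 3: []

After move 3 (0->3):
Peg 0: []
Peg 1: [2]
Peg 2: [4, 3, 1]
Peg 3: [5]

After move 4 (2->1):
Peg 0: []
Peg 1: [2, 1]
Peg 2: [4, 3]
Peg 3: [5]

After move 5 (2->3):
Peg 0: []
Peg 1: [2, 1]
Peg 2: [4]
Peg 3: [5, 3]

After move 6 (3->2):
Peg 0: []
Peg 1: [2, 1]
Peg 2: [4, 3]
Peg 3: [5]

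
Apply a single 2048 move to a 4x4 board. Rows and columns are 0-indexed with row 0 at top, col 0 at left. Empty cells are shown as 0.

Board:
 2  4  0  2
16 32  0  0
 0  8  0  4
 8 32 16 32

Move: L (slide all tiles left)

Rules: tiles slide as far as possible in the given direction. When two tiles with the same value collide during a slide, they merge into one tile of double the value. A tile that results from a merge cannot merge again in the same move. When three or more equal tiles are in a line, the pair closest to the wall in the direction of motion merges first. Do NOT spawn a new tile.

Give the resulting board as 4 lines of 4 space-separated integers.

Answer:  2  4  2  0
16 32  0  0
 8  4  0  0
 8 32 16 32

Derivation:
Slide left:
row 0: [2, 4, 0, 2] -> [2, 4, 2, 0]
row 1: [16, 32, 0, 0] -> [16, 32, 0, 0]
row 2: [0, 8, 0, 4] -> [8, 4, 0, 0]
row 3: [8, 32, 16, 32] -> [8, 32, 16, 32]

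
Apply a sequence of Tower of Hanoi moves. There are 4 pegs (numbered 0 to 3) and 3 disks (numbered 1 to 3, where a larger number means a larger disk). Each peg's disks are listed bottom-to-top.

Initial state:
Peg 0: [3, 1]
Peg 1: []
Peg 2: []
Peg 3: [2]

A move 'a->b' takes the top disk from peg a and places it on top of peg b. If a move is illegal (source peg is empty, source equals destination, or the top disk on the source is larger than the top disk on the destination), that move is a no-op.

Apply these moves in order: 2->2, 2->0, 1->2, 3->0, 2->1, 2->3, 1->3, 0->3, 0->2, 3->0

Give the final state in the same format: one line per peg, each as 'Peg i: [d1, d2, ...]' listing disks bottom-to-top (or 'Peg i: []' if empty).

After move 1 (2->2):
Peg 0: [3, 1]
Peg 1: []
Peg 2: []
Peg 3: [2]

After move 2 (2->0):
Peg 0: [3, 1]
Peg 1: []
Peg 2: []
Peg 3: [2]

After move 3 (1->2):
Peg 0: [3, 1]
Peg 1: []
Peg 2: []
Peg 3: [2]

After move 4 (3->0):
Peg 0: [3, 1]
Peg 1: []
Peg 2: []
Peg 3: [2]

After move 5 (2->1):
Peg 0: [3, 1]
Peg 1: []
Peg 2: []
Peg 3: [2]

After move 6 (2->3):
Peg 0: [3, 1]
Peg 1: []
Peg 2: []
Peg 3: [2]

After move 7 (1->3):
Peg 0: [3, 1]
Peg 1: []
Peg 2: []
Peg 3: [2]

After move 8 (0->3):
Peg 0: [3]
Peg 1: []
Peg 2: []
Peg 3: [2, 1]

After move 9 (0->2):
Peg 0: []
Peg 1: []
Peg 2: [3]
Peg 3: [2, 1]

After move 10 (3->0):
Peg 0: [1]
Peg 1: []
Peg 2: [3]
Peg 3: [2]

Answer: Peg 0: [1]
Peg 1: []
Peg 2: [3]
Peg 3: [2]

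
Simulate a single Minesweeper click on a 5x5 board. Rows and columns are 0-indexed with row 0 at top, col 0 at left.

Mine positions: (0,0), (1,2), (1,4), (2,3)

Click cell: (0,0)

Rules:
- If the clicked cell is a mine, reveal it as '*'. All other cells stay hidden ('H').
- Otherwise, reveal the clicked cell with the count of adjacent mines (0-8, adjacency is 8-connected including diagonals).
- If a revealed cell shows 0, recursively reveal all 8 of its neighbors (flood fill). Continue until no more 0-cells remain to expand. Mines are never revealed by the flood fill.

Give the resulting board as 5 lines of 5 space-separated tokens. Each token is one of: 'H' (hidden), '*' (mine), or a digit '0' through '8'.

* H H H H
H H H H H
H H H H H
H H H H H
H H H H H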